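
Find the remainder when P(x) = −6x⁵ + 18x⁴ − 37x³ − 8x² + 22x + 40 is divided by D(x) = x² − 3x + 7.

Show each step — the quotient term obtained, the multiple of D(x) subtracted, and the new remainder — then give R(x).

R(x) = 8x − 9

Step 1: lead(−6x⁵ + 18x⁴ − 37x³ − 8x² + 22x + 40) ÷ lead(D) = −6x⁵ ÷ x² = −6x³. Subtract (−6x³)·D = −6x⁵ + 18x⁴ − 42x³. Remainder: 5x³ − 8x² + 22x + 40.
Step 2: lead(5x³ − 8x² + 22x + 40) ÷ lead(D) = 5x³ ÷ x² = 5x. Subtract (5x)·D = 5x³ − 15x² + 35x. Remainder: 7x² − 13x + 40.
Step 3: lead(7x² − 13x + 40) ÷ lead(D) = 7x² ÷ x² = 7. Subtract (7)·D = 7x² − 21x + 49. Remainder: 8x − 9.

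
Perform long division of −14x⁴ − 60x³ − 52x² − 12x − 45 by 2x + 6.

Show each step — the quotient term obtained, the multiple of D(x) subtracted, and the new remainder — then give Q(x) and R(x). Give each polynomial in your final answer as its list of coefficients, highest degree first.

Step 1: lead(−14x⁴ − 60x³ − 52x² − 12x − 45) ÷ lead(D) = −14x⁴ ÷ 2x = −7x³. Subtract (−7x³)·D = −14x⁴ − 42x³. Remainder: −18x³ − 52x² − 12x − 45.
Step 2: lead(−18x³ − 52x² − 12x − 45) ÷ lead(D) = −18x³ ÷ 2x = −9x². Subtract (−9x²)·D = −18x³ − 54x². Remainder: 2x² − 12x − 45.
Step 3: lead(2x² − 12x − 45) ÷ lead(D) = 2x² ÷ 2x = x. Subtract (x)·D = 2x² + 6x. Remainder: −18x − 45.
Step 4: lead(−18x − 45) ÷ lead(D) = −18x ÷ 2x = −9. Subtract (−9)·D = −18x − 54. Remainder: 9.

Q = [-7, -9, 1, -9]; R = [9]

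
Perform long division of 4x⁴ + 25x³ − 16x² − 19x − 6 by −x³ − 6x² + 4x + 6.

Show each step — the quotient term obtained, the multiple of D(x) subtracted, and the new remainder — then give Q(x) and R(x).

Q(x) = −4x − 1; R(x) = −6x² + 9x

Step 1: lead(4x⁴ + 25x³ − 16x² − 19x − 6) ÷ lead(D) = 4x⁴ ÷ −x³ = −4x. Subtract (−4x)·D = 4x⁴ + 24x³ − 16x² − 24x. Remainder: x³ + 5x − 6.
Step 2: lead(x³ + 5x − 6) ÷ lead(D) = x³ ÷ −x³ = −1. Subtract (−1)·D = x³ + 6x² − 4x − 6. Remainder: −6x² + 9x.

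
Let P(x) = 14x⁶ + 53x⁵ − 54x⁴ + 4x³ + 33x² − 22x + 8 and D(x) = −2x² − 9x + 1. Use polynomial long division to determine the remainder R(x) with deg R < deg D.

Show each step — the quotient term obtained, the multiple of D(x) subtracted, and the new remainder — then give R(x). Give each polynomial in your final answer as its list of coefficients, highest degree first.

Step 1: lead(14x⁶ + 53x⁵ − 54x⁴ + 4x³ + 33x² − 22x + 8) ÷ lead(D) = 14x⁶ ÷ −2x² = −7x⁴. Subtract (−7x⁴)·D = 14x⁶ + 63x⁵ − 7x⁴. Remainder: −10x⁵ − 47x⁴ + 4x³ + 33x² − 22x + 8.
Step 2: lead(−10x⁵ − 47x⁴ + 4x³ + 33x² − 22x + 8) ÷ lead(D) = −10x⁵ ÷ −2x² = 5x³. Subtract (5x³)·D = −10x⁵ − 45x⁴ + 5x³. Remainder: −2x⁴ − x³ + 33x² − 22x + 8.
Step 3: lead(−2x⁴ − x³ + 33x² − 22x + 8) ÷ lead(D) = −2x⁴ ÷ −2x² = x². Subtract (x²)·D = −2x⁴ − 9x³ + x². Remainder: 8x³ + 32x² − 22x + 8.
Step 4: lead(8x³ + 32x² − 22x + 8) ÷ lead(D) = 8x³ ÷ −2x² = −4x. Subtract (−4x)·D = 8x³ + 36x² − 4x. Remainder: −4x² − 18x + 8.
Step 5: lead(−4x² − 18x + 8) ÷ lead(D) = −4x² ÷ −2x² = 2. Subtract (2)·D = −4x² − 18x + 2. Remainder: 6.

R = [6]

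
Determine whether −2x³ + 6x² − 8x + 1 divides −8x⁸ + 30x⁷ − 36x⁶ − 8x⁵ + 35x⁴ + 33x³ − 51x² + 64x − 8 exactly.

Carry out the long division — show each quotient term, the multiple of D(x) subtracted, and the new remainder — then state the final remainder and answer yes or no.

R(x) = 0, so D(x) is a factor of P(x). yes

Step 1: lead(−8x⁸ + 30x⁷ − 36x⁶ − 8x⁵ + 35x⁴ + 33x³ − 51x² + 64x − 8) ÷ lead(D) = −8x⁸ ÷ −2x³ = 4x⁵. Subtract (4x⁵)·D = −8x⁸ + 24x⁷ − 32x⁶ + 4x⁵. Remainder: 6x⁷ − 4x⁶ − 12x⁵ + 35x⁴ + 33x³ − 51x² + 64x − 8.
Step 2: lead(6x⁷ − 4x⁶ − 12x⁵ + 35x⁴ + 33x³ − 51x² + 64x − 8) ÷ lead(D) = 6x⁷ ÷ −2x³ = −3x⁴. Subtract (−3x⁴)·D = 6x⁷ − 18x⁶ + 24x⁵ − 3x⁴. Remainder: 14x⁶ − 36x⁵ + 38x⁴ + 33x³ − 51x² + 64x − 8.
Step 3: lead(14x⁶ − 36x⁵ + 38x⁴ + 33x³ − 51x² + 64x − 8) ÷ lead(D) = 14x⁶ ÷ −2x³ = −7x³. Subtract (−7x³)·D = 14x⁶ − 42x⁵ + 56x⁴ − 7x³. Remainder: 6x⁵ − 18x⁴ + 40x³ − 51x² + 64x − 8.
Step 4: lead(6x⁵ − 18x⁴ + 40x³ − 51x² + 64x − 8) ÷ lead(D) = 6x⁵ ÷ −2x³ = −3x². Subtract (−3x²)·D = 6x⁵ − 18x⁴ + 24x³ − 3x². Remainder: 16x³ − 48x² + 64x − 8.
Step 5: lead(16x³ − 48x² + 64x − 8) ÷ lead(D) = 16x³ ÷ −2x³ = −8. Subtract (−8)·D = 16x³ − 48x² + 64x − 8. Remainder: 0.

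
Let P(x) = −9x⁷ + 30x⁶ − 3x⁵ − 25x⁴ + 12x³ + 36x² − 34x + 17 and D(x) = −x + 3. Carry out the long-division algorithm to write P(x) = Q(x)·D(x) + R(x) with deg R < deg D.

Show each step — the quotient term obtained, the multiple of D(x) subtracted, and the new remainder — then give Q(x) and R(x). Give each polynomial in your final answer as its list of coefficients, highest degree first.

Step 1: lead(−9x⁷ + 30x⁶ − 3x⁵ − 25x⁴ + 12x³ + 36x² − 34x + 17) ÷ lead(D) = −9x⁷ ÷ −x = 9x⁶. Subtract (9x⁶)·D = −9x⁷ + 27x⁶. Remainder: 3x⁶ − 3x⁵ − 25x⁴ + 12x³ + 36x² − 34x + 17.
Step 2: lead(3x⁶ − 3x⁵ − 25x⁴ + 12x³ + 36x² − 34x + 17) ÷ lead(D) = 3x⁶ ÷ −x = −3x⁵. Subtract (−3x⁵)·D = 3x⁶ − 9x⁵. Remainder: 6x⁵ − 25x⁴ + 12x³ + 36x² − 34x + 17.
Step 3: lead(6x⁵ − 25x⁴ + 12x³ + 36x² − 34x + 17) ÷ lead(D) = 6x⁵ ÷ −x = −6x⁴. Subtract (−6x⁴)·D = 6x⁵ − 18x⁴. Remainder: −7x⁴ + 12x³ + 36x² − 34x + 17.
Step 4: lead(−7x⁴ + 12x³ + 36x² − 34x + 17) ÷ lead(D) = −7x⁴ ÷ −x = 7x³. Subtract (7x³)·D = −7x⁴ + 21x³. Remainder: −9x³ + 36x² − 34x + 17.
Step 5: lead(−9x³ + 36x² − 34x + 17) ÷ lead(D) = −9x³ ÷ −x = 9x². Subtract (9x²)·D = −9x³ + 27x². Remainder: 9x² − 34x + 17.
Step 6: lead(9x² − 34x + 17) ÷ lead(D) = 9x² ÷ −x = −9x. Subtract (−9x)·D = 9x² − 27x. Remainder: −7x + 17.
Step 7: lead(−7x + 17) ÷ lead(D) = −7x ÷ −x = 7. Subtract (7)·D = −7x + 21. Remainder: −4.

Q = [9, -3, -6, 7, 9, -9, 7]; R = [-4]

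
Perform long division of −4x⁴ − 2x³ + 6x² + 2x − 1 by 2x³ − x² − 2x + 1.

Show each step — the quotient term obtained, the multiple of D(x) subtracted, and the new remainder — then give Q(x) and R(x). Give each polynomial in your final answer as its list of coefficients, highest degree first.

Q = [-2, -2]; R = [1]

Step 1: lead(−4x⁴ − 2x³ + 6x² + 2x − 1) ÷ lead(D) = −4x⁴ ÷ 2x³ = −2x. Subtract (−2x)·D = −4x⁴ + 2x³ + 4x² − 2x. Remainder: −4x³ + 2x² + 4x − 1.
Step 2: lead(−4x³ + 2x² + 4x − 1) ÷ lead(D) = −4x³ ÷ 2x³ = −2. Subtract (−2)·D = −4x³ + 2x² + 4x − 2. Remainder: 1.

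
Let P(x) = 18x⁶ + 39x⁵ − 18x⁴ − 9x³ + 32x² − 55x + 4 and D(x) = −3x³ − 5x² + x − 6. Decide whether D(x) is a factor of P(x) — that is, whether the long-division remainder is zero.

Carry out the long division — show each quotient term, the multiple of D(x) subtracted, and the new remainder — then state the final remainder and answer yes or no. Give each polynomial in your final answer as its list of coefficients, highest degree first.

R = [-2], so D(x) is not a factor of P(x). no

Step 1: lead(18x⁶ + 39x⁵ − 18x⁴ − 9x³ + 32x² − 55x + 4) ÷ lead(D) = 18x⁶ ÷ −3x³ = −6x³. Subtract (−6x³)·D = 18x⁶ + 30x⁵ − 6x⁴ + 36x³. Remainder: 9x⁵ − 12x⁴ − 45x³ + 32x² − 55x + 4.
Step 2: lead(9x⁵ − 12x⁴ − 45x³ + 32x² − 55x + 4) ÷ lead(D) = 9x⁵ ÷ −3x³ = −3x². Subtract (−3x²)·D = 9x⁵ + 15x⁴ − 3x³ + 18x². Remainder: −27x⁴ − 42x³ + 14x² − 55x + 4.
Step 3: lead(−27x⁴ − 42x³ + 14x² − 55x + 4) ÷ lead(D) = −27x⁴ ÷ −3x³ = 9x. Subtract (9x)·D = −27x⁴ − 45x³ + 9x² − 54x. Remainder: 3x³ + 5x² − x + 4.
Step 4: lead(3x³ + 5x² − x + 4) ÷ lead(D) = 3x³ ÷ −3x³ = −1. Subtract (−1)·D = 3x³ + 5x² − x + 6. Remainder: −2.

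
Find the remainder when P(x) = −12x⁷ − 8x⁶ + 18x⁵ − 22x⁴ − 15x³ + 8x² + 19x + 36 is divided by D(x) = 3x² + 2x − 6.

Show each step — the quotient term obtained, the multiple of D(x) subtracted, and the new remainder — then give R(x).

Step 1: lead(−12x⁷ − 8x⁶ + 18x⁵ − 22x⁴ − 15x³ + 8x² + 19x + 36) ÷ lead(D) = −12x⁷ ÷ 3x² = −4x⁵. Subtract (−4x⁵)·D = −12x⁷ − 8x⁶ + 24x⁵. Remainder: −6x⁵ − 22x⁴ − 15x³ + 8x² + 19x + 36.
Step 2: lead(−6x⁵ − 22x⁴ − 15x³ + 8x² + 19x + 36) ÷ lead(D) = −6x⁵ ÷ 3x² = −2x³. Subtract (−2x³)·D = −6x⁵ − 4x⁴ + 12x³. Remainder: −18x⁴ − 27x³ + 8x² + 19x + 36.
Step 3: lead(−18x⁴ − 27x³ + 8x² + 19x + 36) ÷ lead(D) = −18x⁴ ÷ 3x² = −6x². Subtract (−6x²)·D = −18x⁴ − 12x³ + 36x². Remainder: −15x³ − 28x² + 19x + 36.
Step 4: lead(−15x³ − 28x² + 19x + 36) ÷ lead(D) = −15x³ ÷ 3x² = −5x. Subtract (−5x)·D = −15x³ − 10x² + 30x. Remainder: −18x² − 11x + 36.
Step 5: lead(−18x² − 11x + 36) ÷ lead(D) = −18x² ÷ 3x² = −6. Subtract (−6)·D = −18x² − 12x + 36. Remainder: x.

R(x) = x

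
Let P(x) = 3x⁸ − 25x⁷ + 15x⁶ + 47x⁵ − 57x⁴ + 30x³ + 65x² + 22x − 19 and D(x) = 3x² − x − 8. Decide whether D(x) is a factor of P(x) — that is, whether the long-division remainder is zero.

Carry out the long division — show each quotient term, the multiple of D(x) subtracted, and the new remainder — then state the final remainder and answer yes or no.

Step 1: lead(3x⁸ − 25x⁷ + 15x⁶ + 47x⁵ − 57x⁴ + 30x³ + 65x² + 22x − 19) ÷ lead(D) = 3x⁸ ÷ 3x² = x⁶. Subtract (x⁶)·D = 3x⁸ − x⁷ − 8x⁶. Remainder: −24x⁷ + 23x⁶ + 47x⁵ − 57x⁴ + 30x³ + 65x² + 22x − 19.
Step 2: lead(−24x⁷ + 23x⁶ + 47x⁵ − 57x⁴ + 30x³ + 65x² + 22x − 19) ÷ lead(D) = −24x⁷ ÷ 3x² = −8x⁵. Subtract (−8x⁵)·D = −24x⁷ + 8x⁶ + 64x⁵. Remainder: 15x⁶ − 17x⁵ − 57x⁴ + 30x³ + 65x² + 22x − 19.
Step 3: lead(15x⁶ − 17x⁵ − 57x⁴ + 30x³ + 65x² + 22x − 19) ÷ lead(D) = 15x⁶ ÷ 3x² = 5x⁴. Subtract (5x⁴)·D = 15x⁶ − 5x⁵ − 40x⁴. Remainder: −12x⁵ − 17x⁴ + 30x³ + 65x² + 22x − 19.
Step 4: lead(−12x⁵ − 17x⁴ + 30x³ + 65x² + 22x − 19) ÷ lead(D) = −12x⁵ ÷ 3x² = −4x³. Subtract (−4x³)·D = −12x⁵ + 4x⁴ + 32x³. Remainder: −21x⁴ − 2x³ + 65x² + 22x − 19.
Step 5: lead(−21x⁴ − 2x³ + 65x² + 22x − 19) ÷ lead(D) = −21x⁴ ÷ 3x² = −7x². Subtract (−7x²)·D = −21x⁴ + 7x³ + 56x². Remainder: −9x³ + 9x² + 22x − 19.
Step 6: lead(−9x³ + 9x² + 22x − 19) ÷ lead(D) = −9x³ ÷ 3x² = −3x. Subtract (−3x)·D = −9x³ + 3x² + 24x. Remainder: 6x² − 2x − 19.
Step 7: lead(6x² − 2x − 19) ÷ lead(D) = 6x² ÷ 3x² = 2. Subtract (2)·D = 6x² − 2x − 16. Remainder: −3.

R(x) = −3, so D(x) is not a factor of P(x). no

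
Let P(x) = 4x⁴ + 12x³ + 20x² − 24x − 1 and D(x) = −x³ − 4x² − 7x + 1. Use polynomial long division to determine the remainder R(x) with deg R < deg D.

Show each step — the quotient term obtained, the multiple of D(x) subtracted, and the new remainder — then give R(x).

Step 1: lead(4x⁴ + 12x³ + 20x² − 24x − 1) ÷ lead(D) = 4x⁴ ÷ −x³ = −4x. Subtract (−4x)·D = 4x⁴ + 16x³ + 28x² − 4x. Remainder: −4x³ − 8x² − 20x − 1.
Step 2: lead(−4x³ − 8x² − 20x − 1) ÷ lead(D) = −4x³ ÷ −x³ = 4. Subtract (4)·D = −4x³ − 16x² − 28x + 4. Remainder: 8x² + 8x − 5.

R(x) = 8x² + 8x − 5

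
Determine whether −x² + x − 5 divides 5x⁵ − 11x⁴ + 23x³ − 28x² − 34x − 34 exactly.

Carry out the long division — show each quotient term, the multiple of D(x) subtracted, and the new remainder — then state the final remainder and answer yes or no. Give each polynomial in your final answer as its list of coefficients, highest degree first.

R = [-4], so D(x) is not a factor of P(x). no

Step 1: lead(5x⁵ − 11x⁴ + 23x³ − 28x² − 34x − 34) ÷ lead(D) = 5x⁵ ÷ −x² = −5x³. Subtract (−5x³)·D = 5x⁵ − 5x⁴ + 25x³. Remainder: −6x⁴ − 2x³ − 28x² − 34x − 34.
Step 2: lead(−6x⁴ − 2x³ − 28x² − 34x − 34) ÷ lead(D) = −6x⁴ ÷ −x² = 6x². Subtract (6x²)·D = −6x⁴ + 6x³ − 30x². Remainder: −8x³ + 2x² − 34x − 34.
Step 3: lead(−8x³ + 2x² − 34x − 34) ÷ lead(D) = −8x³ ÷ −x² = 8x. Subtract (8x)·D = −8x³ + 8x² − 40x. Remainder: −6x² + 6x − 34.
Step 4: lead(−6x² + 6x − 34) ÷ lead(D) = −6x² ÷ −x² = 6. Subtract (6)·D = −6x² + 6x − 30. Remainder: −4.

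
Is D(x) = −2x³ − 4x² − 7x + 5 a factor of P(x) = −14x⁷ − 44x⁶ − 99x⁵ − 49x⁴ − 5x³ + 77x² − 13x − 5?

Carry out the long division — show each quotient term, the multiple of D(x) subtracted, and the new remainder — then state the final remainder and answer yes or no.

Step 1: lead(−14x⁷ − 44x⁶ − 99x⁵ − 49x⁴ − 5x³ + 77x² − 13x − 5) ÷ lead(D) = −14x⁷ ÷ −2x³ = 7x⁴. Subtract (7x⁴)·D = −14x⁷ − 28x⁶ − 49x⁵ + 35x⁴. Remainder: −16x⁶ − 50x⁵ − 84x⁴ − 5x³ + 77x² − 13x − 5.
Step 2: lead(−16x⁶ − 50x⁵ − 84x⁴ − 5x³ + 77x² − 13x − 5) ÷ lead(D) = −16x⁶ ÷ −2x³ = 8x³. Subtract (8x³)·D = −16x⁶ − 32x⁵ − 56x⁴ + 40x³. Remainder: −18x⁵ − 28x⁴ − 45x³ + 77x² − 13x − 5.
Step 3: lead(−18x⁵ − 28x⁴ − 45x³ + 77x² − 13x − 5) ÷ lead(D) = −18x⁵ ÷ −2x³ = 9x². Subtract (9x²)·D = −18x⁵ − 36x⁴ − 63x³ + 45x². Remainder: 8x⁴ + 18x³ + 32x² − 13x − 5.
Step 4: lead(8x⁴ + 18x³ + 32x² − 13x − 5) ÷ lead(D) = 8x⁴ ÷ −2x³ = −4x. Subtract (−4x)·D = 8x⁴ + 16x³ + 28x² − 20x. Remainder: 2x³ + 4x² + 7x − 5.
Step 5: lead(2x³ + 4x² + 7x − 5) ÷ lead(D) = 2x³ ÷ −2x³ = −1. Subtract (−1)·D = 2x³ + 4x² + 7x − 5. Remainder: 0.

R(x) = 0, so D(x) is a factor of P(x). yes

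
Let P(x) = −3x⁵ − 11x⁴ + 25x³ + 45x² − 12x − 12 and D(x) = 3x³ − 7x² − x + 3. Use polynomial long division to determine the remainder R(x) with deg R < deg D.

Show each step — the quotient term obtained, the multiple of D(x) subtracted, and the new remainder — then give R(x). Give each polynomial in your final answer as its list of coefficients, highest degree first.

Step 1: lead(−3x⁵ − 11x⁴ + 25x³ + 45x² − 12x − 12) ÷ lead(D) = −3x⁵ ÷ 3x³ = −x². Subtract (−x²)·D = −3x⁵ + 7x⁴ + x³ − 3x². Remainder: −18x⁴ + 24x³ + 48x² − 12x − 12.
Step 2: lead(−18x⁴ + 24x³ + 48x² − 12x − 12) ÷ lead(D) = −18x⁴ ÷ 3x³ = −6x. Subtract (−6x)·D = −18x⁴ + 42x³ + 6x² − 18x. Remainder: −18x³ + 42x² + 6x − 12.
Step 3: lead(−18x³ + 42x² + 6x − 12) ÷ lead(D) = −18x³ ÷ 3x³ = −6. Subtract (−6)·D = −18x³ + 42x² + 6x − 18. Remainder: 6.

R = [6]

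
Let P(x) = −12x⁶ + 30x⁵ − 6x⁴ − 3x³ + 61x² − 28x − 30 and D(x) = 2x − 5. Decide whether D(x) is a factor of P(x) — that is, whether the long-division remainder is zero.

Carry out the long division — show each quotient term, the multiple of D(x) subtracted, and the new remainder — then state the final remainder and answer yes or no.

R(x) = 0, so D(x) is a factor of P(x). yes

Step 1: lead(−12x⁶ + 30x⁵ − 6x⁴ − 3x³ + 61x² − 28x − 30) ÷ lead(D) = −12x⁶ ÷ 2x = −6x⁵. Subtract (−6x⁵)·D = −12x⁶ + 30x⁵. Remainder: −6x⁴ − 3x³ + 61x² − 28x − 30.
Step 2: lead(−6x⁴ − 3x³ + 61x² − 28x − 30) ÷ lead(D) = −6x⁴ ÷ 2x = −3x³. Subtract (−3x³)·D = −6x⁴ + 15x³. Remainder: −18x³ + 61x² − 28x − 30.
Step 3: lead(−18x³ + 61x² − 28x − 30) ÷ lead(D) = −18x³ ÷ 2x = −9x². Subtract (−9x²)·D = −18x³ + 45x². Remainder: 16x² − 28x − 30.
Step 4: lead(16x² − 28x − 30) ÷ lead(D) = 16x² ÷ 2x = 8x. Subtract (8x)·D = 16x² − 40x. Remainder: 12x − 30.
Step 5: lead(12x − 30) ÷ lead(D) = 12x ÷ 2x = 6. Subtract (6)·D = 12x − 30. Remainder: 0.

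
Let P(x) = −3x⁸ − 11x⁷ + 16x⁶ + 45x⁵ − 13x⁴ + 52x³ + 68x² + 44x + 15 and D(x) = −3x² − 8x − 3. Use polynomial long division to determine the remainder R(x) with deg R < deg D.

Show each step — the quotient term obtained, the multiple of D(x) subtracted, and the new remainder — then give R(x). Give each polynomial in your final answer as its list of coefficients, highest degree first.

R = [3]

Step 1: lead(−3x⁸ − 11x⁷ + 16x⁶ + 45x⁵ − 13x⁴ + 52x³ + 68x² + 44x + 15) ÷ lead(D) = −3x⁸ ÷ −3x² = x⁶. Subtract (x⁶)·D = −3x⁸ − 8x⁷ − 3x⁶. Remainder: −3x⁷ + 19x⁶ + 45x⁵ − 13x⁴ + 52x³ + 68x² + 44x + 15.
Step 2: lead(−3x⁷ + 19x⁶ + 45x⁵ − 13x⁴ + 52x³ + 68x² + 44x + 15) ÷ lead(D) = −3x⁷ ÷ −3x² = x⁵. Subtract (x⁵)·D = −3x⁷ − 8x⁶ − 3x⁵. Remainder: 27x⁶ + 48x⁵ − 13x⁴ + 52x³ + 68x² + 44x + 15.
Step 3: lead(27x⁶ + 48x⁵ − 13x⁴ + 52x³ + 68x² + 44x + 15) ÷ lead(D) = 27x⁶ ÷ −3x² = −9x⁴. Subtract (−9x⁴)·D = 27x⁶ + 72x⁵ + 27x⁴. Remainder: −24x⁵ − 40x⁴ + 52x³ + 68x² + 44x + 15.
Step 4: lead(−24x⁵ − 40x⁴ + 52x³ + 68x² + 44x + 15) ÷ lead(D) = −24x⁵ ÷ −3x² = 8x³. Subtract (8x³)·D = −24x⁵ − 64x⁴ − 24x³. Remainder: 24x⁴ + 76x³ + 68x² + 44x + 15.
Step 5: lead(24x⁴ + 76x³ + 68x² + 44x + 15) ÷ lead(D) = 24x⁴ ÷ −3x² = −8x². Subtract (−8x²)·D = 24x⁴ + 64x³ + 24x². Remainder: 12x³ + 44x² + 44x + 15.
Step 6: lead(12x³ + 44x² + 44x + 15) ÷ lead(D) = 12x³ ÷ −3x² = −4x. Subtract (−4x)·D = 12x³ + 32x² + 12x. Remainder: 12x² + 32x + 15.
Step 7: lead(12x² + 32x + 15) ÷ lead(D) = 12x² ÷ −3x² = −4. Subtract (−4)·D = 12x² + 32x + 12. Remainder: 3.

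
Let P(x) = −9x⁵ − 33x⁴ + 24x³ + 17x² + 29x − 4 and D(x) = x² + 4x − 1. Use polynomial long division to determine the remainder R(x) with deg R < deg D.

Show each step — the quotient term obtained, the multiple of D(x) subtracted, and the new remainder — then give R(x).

Step 1: lead(−9x⁵ − 33x⁴ + 24x³ + 17x² + 29x − 4) ÷ lead(D) = −9x⁵ ÷ x² = −9x³. Subtract (−9x³)·D = −9x⁵ − 36x⁴ + 9x³. Remainder: 3x⁴ + 15x³ + 17x² + 29x − 4.
Step 2: lead(3x⁴ + 15x³ + 17x² + 29x − 4) ÷ lead(D) = 3x⁴ ÷ x² = 3x². Subtract (3x²)·D = 3x⁴ + 12x³ − 3x². Remainder: 3x³ + 20x² + 29x − 4.
Step 3: lead(3x³ + 20x² + 29x − 4) ÷ lead(D) = 3x³ ÷ x² = 3x. Subtract (3x)·D = 3x³ + 12x² − 3x. Remainder: 8x² + 32x − 4.
Step 4: lead(8x² + 32x − 4) ÷ lead(D) = 8x² ÷ x² = 8. Subtract (8)·D = 8x² + 32x − 8. Remainder: 4.

R(x) = 4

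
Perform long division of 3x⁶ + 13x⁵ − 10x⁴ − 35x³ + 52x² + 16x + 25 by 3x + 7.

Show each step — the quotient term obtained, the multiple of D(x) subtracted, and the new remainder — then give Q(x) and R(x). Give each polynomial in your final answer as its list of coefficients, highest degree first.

Q = [1, 2, -8, 7, 1, 3]; R = [4]

Step 1: lead(3x⁶ + 13x⁵ − 10x⁴ − 35x³ + 52x² + 16x + 25) ÷ lead(D) = 3x⁶ ÷ 3x = x⁵. Subtract (x⁵)·D = 3x⁶ + 7x⁵. Remainder: 6x⁵ − 10x⁴ − 35x³ + 52x² + 16x + 25.
Step 2: lead(6x⁵ − 10x⁴ − 35x³ + 52x² + 16x + 25) ÷ lead(D) = 6x⁵ ÷ 3x = 2x⁴. Subtract (2x⁴)·D = 6x⁵ + 14x⁴. Remainder: −24x⁴ − 35x³ + 52x² + 16x + 25.
Step 3: lead(−24x⁴ − 35x³ + 52x² + 16x + 25) ÷ lead(D) = −24x⁴ ÷ 3x = −8x³. Subtract (−8x³)·D = −24x⁴ − 56x³. Remainder: 21x³ + 52x² + 16x + 25.
Step 4: lead(21x³ + 52x² + 16x + 25) ÷ lead(D) = 21x³ ÷ 3x = 7x². Subtract (7x²)·D = 21x³ + 49x². Remainder: 3x² + 16x + 25.
Step 5: lead(3x² + 16x + 25) ÷ lead(D) = 3x² ÷ 3x = x. Subtract (x)·D = 3x² + 7x. Remainder: 9x + 25.
Step 6: lead(9x + 25) ÷ lead(D) = 9x ÷ 3x = 3. Subtract (3)·D = 9x + 21. Remainder: 4.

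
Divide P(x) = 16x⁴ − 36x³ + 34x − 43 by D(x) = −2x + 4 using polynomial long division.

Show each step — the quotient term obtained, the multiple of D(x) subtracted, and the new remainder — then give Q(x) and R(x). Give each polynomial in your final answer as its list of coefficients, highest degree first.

Step 1: lead(16x⁴ − 36x³ + 34x − 43) ÷ lead(D) = 16x⁴ ÷ −2x = −8x³. Subtract (−8x³)·D = 16x⁴ − 32x³. Remainder: −4x³ + 34x − 43.
Step 2: lead(−4x³ + 34x − 43) ÷ lead(D) = −4x³ ÷ −2x = 2x². Subtract (2x²)·D = −4x³ + 8x². Remainder: −8x² + 34x − 43.
Step 3: lead(−8x² + 34x − 43) ÷ lead(D) = −8x² ÷ −2x = 4x. Subtract (4x)·D = −8x² + 16x. Remainder: 18x − 43.
Step 4: lead(18x − 43) ÷ lead(D) = 18x ÷ −2x = −9. Subtract (−9)·D = 18x − 36. Remainder: −7.

Q = [-8, 2, 4, -9]; R = [-7]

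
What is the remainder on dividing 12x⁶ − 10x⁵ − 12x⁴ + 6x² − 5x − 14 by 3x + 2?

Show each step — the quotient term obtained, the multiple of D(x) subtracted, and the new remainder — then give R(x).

Step 1: lead(12x⁶ − 10x⁵ − 12x⁴ + 6x² − 5x − 14) ÷ lead(D) = 12x⁶ ÷ 3x = 4x⁵. Subtract (4x⁵)·D = 12x⁶ + 8x⁵. Remainder: −18x⁵ − 12x⁴ + 6x² − 5x − 14.
Step 2: lead(−18x⁵ − 12x⁴ + 6x² − 5x − 14) ÷ lead(D) = −18x⁵ ÷ 3x = −6x⁴. Subtract (−6x⁴)·D = −18x⁵ − 12x⁴. Remainder: 6x² − 5x − 14.
Step 3: lead(6x² − 5x − 14) ÷ lead(D) = 6x² ÷ 3x = 2x. Subtract (2x)·D = 6x² + 4x. Remainder: −9x − 14.
Step 4: lead(−9x − 14) ÷ lead(D) = −9x ÷ 3x = −3. Subtract (−3)·D = −9x − 6. Remainder: −8.

R(x) = −8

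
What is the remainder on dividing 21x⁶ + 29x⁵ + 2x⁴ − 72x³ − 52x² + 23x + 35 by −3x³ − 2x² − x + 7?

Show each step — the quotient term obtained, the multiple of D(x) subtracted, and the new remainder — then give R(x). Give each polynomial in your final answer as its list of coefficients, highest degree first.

R = [-6, -7]

Step 1: lead(21x⁶ + 29x⁵ + 2x⁴ − 72x³ − 52x² + 23x + 35) ÷ lead(D) = 21x⁶ ÷ −3x³ = −7x³. Subtract (−7x³)·D = 21x⁶ + 14x⁵ + 7x⁴ − 49x³. Remainder: 15x⁵ − 5x⁴ − 23x³ − 52x² + 23x + 35.
Step 2: lead(15x⁵ − 5x⁴ − 23x³ − 52x² + 23x + 35) ÷ lead(D) = 15x⁵ ÷ −3x³ = −5x². Subtract (−5x²)·D = 15x⁵ + 10x⁴ + 5x³ − 35x². Remainder: −15x⁴ − 28x³ − 17x² + 23x + 35.
Step 3: lead(−15x⁴ − 28x³ − 17x² + 23x + 35) ÷ lead(D) = −15x⁴ ÷ −3x³ = 5x. Subtract (5x)·D = −15x⁴ − 10x³ − 5x² + 35x. Remainder: −18x³ − 12x² − 12x + 35.
Step 4: lead(−18x³ − 12x² − 12x + 35) ÷ lead(D) = −18x³ ÷ −3x³ = 6. Subtract (6)·D = −18x³ − 12x² − 6x + 42. Remainder: −6x − 7.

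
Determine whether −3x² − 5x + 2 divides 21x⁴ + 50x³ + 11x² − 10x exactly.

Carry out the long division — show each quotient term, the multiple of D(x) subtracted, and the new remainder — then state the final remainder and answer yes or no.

R(x) = 0, so D(x) is a factor of P(x). yes

Step 1: lead(21x⁴ + 50x³ + 11x² − 10x) ÷ lead(D) = 21x⁴ ÷ −3x² = −7x². Subtract (−7x²)·D = 21x⁴ + 35x³ − 14x². Remainder: 15x³ + 25x² − 10x.
Step 2: lead(15x³ + 25x² − 10x) ÷ lead(D) = 15x³ ÷ −3x² = −5x. Subtract (−5x)·D = 15x³ + 25x² − 10x. Remainder: 0.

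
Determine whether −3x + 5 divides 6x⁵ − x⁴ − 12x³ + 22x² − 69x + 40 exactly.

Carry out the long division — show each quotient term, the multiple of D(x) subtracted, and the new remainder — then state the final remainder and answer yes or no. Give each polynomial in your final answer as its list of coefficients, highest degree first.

Step 1: lead(6x⁵ − x⁴ − 12x³ + 22x² − 69x + 40) ÷ lead(D) = 6x⁵ ÷ −3x = −2x⁴. Subtract (−2x⁴)·D = 6x⁵ − 10x⁴. Remainder: 9x⁴ − 12x³ + 22x² − 69x + 40.
Step 2: lead(9x⁴ − 12x³ + 22x² − 69x + 40) ÷ lead(D) = 9x⁴ ÷ −3x = −3x³. Subtract (−3x³)·D = 9x⁴ − 15x³. Remainder: 3x³ + 22x² − 69x + 40.
Step 3: lead(3x³ + 22x² − 69x + 40) ÷ lead(D) = 3x³ ÷ −3x = −x². Subtract (−x²)·D = 3x³ − 5x². Remainder: 27x² − 69x + 40.
Step 4: lead(27x² − 69x + 40) ÷ lead(D) = 27x² ÷ −3x = −9x. Subtract (−9x)·D = 27x² − 45x. Remainder: −24x + 40.
Step 5: lead(−24x + 40) ÷ lead(D) = −24x ÷ −3x = 8. Subtract (8)·D = −24x + 40. Remainder: 0.

R = [0], so D(x) is a factor of P(x). yes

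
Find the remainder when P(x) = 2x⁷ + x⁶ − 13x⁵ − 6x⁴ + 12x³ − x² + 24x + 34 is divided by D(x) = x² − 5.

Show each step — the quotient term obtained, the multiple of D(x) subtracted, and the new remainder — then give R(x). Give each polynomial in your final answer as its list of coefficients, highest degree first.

Step 1: lead(2x⁷ + x⁶ − 13x⁵ − 6x⁴ + 12x³ − x² + 24x + 34) ÷ lead(D) = 2x⁷ ÷ x² = 2x⁵. Subtract (2x⁵)·D = 2x⁷ − 10x⁵. Remainder: x⁶ − 3x⁵ − 6x⁴ + 12x³ − x² + 24x + 34.
Step 2: lead(x⁶ − 3x⁵ − 6x⁴ + 12x³ − x² + 24x + 34) ÷ lead(D) = x⁶ ÷ x² = x⁴. Subtract (x⁴)·D = x⁶ − 5x⁴. Remainder: −3x⁵ − x⁴ + 12x³ − x² + 24x + 34.
Step 3: lead(−3x⁵ − x⁴ + 12x³ − x² + 24x + 34) ÷ lead(D) = −3x⁵ ÷ x² = −3x³. Subtract (−3x³)·D = −3x⁵ + 15x³. Remainder: −x⁴ − 3x³ − x² + 24x + 34.
Step 4: lead(−x⁴ − 3x³ − x² + 24x + 34) ÷ lead(D) = −x⁴ ÷ x² = −x². Subtract (−x²)·D = −x⁴ + 5x². Remainder: −3x³ − 6x² + 24x + 34.
Step 5: lead(−3x³ − 6x² + 24x + 34) ÷ lead(D) = −3x³ ÷ x² = −3x. Subtract (−3x)·D = −3x³ + 15x. Remainder: −6x² + 9x + 34.
Step 6: lead(−6x² + 9x + 34) ÷ lead(D) = −6x² ÷ x² = −6. Subtract (−6)·D = −6x² + 30. Remainder: 9x + 4.

R = [9, 4]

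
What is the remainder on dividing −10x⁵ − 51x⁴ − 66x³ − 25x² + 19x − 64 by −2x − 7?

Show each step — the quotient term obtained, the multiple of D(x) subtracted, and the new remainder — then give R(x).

R(x) = −8

Step 1: lead(−10x⁵ − 51x⁴ − 66x³ − 25x² + 19x − 64) ÷ lead(D) = −10x⁵ ÷ −2x = 5x⁴. Subtract (5x⁴)·D = −10x⁵ − 35x⁴. Remainder: −16x⁴ − 66x³ − 25x² + 19x − 64.
Step 2: lead(−16x⁴ − 66x³ − 25x² + 19x − 64) ÷ lead(D) = −16x⁴ ÷ −2x = 8x³. Subtract (8x³)·D = −16x⁴ − 56x³. Remainder: −10x³ − 25x² + 19x − 64.
Step 3: lead(−10x³ − 25x² + 19x − 64) ÷ lead(D) = −10x³ ÷ −2x = 5x². Subtract (5x²)·D = −10x³ − 35x². Remainder: 10x² + 19x − 64.
Step 4: lead(10x² + 19x − 64) ÷ lead(D) = 10x² ÷ −2x = −5x. Subtract (−5x)·D = 10x² + 35x. Remainder: −16x − 64.
Step 5: lead(−16x − 64) ÷ lead(D) = −16x ÷ −2x = 8. Subtract (8)·D = −16x − 56. Remainder: −8.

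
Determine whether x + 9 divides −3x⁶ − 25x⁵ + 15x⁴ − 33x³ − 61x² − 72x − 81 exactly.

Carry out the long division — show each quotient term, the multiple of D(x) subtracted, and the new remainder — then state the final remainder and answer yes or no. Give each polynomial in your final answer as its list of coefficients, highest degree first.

R = [0], so D(x) is a factor of P(x). yes

Step 1: lead(−3x⁶ − 25x⁵ + 15x⁴ − 33x³ − 61x² − 72x − 81) ÷ lead(D) = −3x⁶ ÷ x = −3x⁵. Subtract (−3x⁵)·D = −3x⁶ − 27x⁵. Remainder: 2x⁵ + 15x⁴ − 33x³ − 61x² − 72x − 81.
Step 2: lead(2x⁵ + 15x⁴ − 33x³ − 61x² − 72x − 81) ÷ lead(D) = 2x⁵ ÷ x = 2x⁴. Subtract (2x⁴)·D = 2x⁵ + 18x⁴. Remainder: −3x⁴ − 33x³ − 61x² − 72x − 81.
Step 3: lead(−3x⁴ − 33x³ − 61x² − 72x − 81) ÷ lead(D) = −3x⁴ ÷ x = −3x³. Subtract (−3x³)·D = −3x⁴ − 27x³. Remainder: −6x³ − 61x² − 72x − 81.
Step 4: lead(−6x³ − 61x² − 72x − 81) ÷ lead(D) = −6x³ ÷ x = −6x². Subtract (−6x²)·D = −6x³ − 54x². Remainder: −7x² − 72x − 81.
Step 5: lead(−7x² − 72x − 81) ÷ lead(D) = −7x² ÷ x = −7x. Subtract (−7x)·D = −7x² − 63x. Remainder: −9x − 81.
Step 6: lead(−9x − 81) ÷ lead(D) = −9x ÷ x = −9. Subtract (−9)·D = −9x − 81. Remainder: 0.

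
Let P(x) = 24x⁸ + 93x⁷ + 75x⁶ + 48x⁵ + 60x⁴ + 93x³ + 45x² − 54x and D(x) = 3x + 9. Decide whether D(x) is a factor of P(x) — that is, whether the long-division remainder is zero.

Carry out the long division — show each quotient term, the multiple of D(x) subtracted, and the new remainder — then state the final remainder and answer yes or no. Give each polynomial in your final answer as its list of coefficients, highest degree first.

Step 1: lead(24x⁸ + 93x⁷ + 75x⁶ + 48x⁵ + 60x⁴ + 93x³ + 45x² − 54x) ÷ lead(D) = 24x⁸ ÷ 3x = 8x⁷. Subtract (8x⁷)·D = 24x⁸ + 72x⁷. Remainder: 21x⁷ + 75x⁶ + 48x⁵ + 60x⁴ + 93x³ + 45x² − 54x.
Step 2: lead(21x⁷ + 75x⁶ + 48x⁵ + 60x⁴ + 93x³ + 45x² − 54x) ÷ lead(D) = 21x⁷ ÷ 3x = 7x⁶. Subtract (7x⁶)·D = 21x⁷ + 63x⁶. Remainder: 12x⁶ + 48x⁵ + 60x⁴ + 93x³ + 45x² − 54x.
Step 3: lead(12x⁶ + 48x⁵ + 60x⁴ + 93x³ + 45x² − 54x) ÷ lead(D) = 12x⁶ ÷ 3x = 4x⁵. Subtract (4x⁵)·D = 12x⁶ + 36x⁵. Remainder: 12x⁵ + 60x⁴ + 93x³ + 45x² − 54x.
Step 4: lead(12x⁵ + 60x⁴ + 93x³ + 45x² − 54x) ÷ lead(D) = 12x⁵ ÷ 3x = 4x⁴. Subtract (4x⁴)·D = 12x⁵ + 36x⁴. Remainder: 24x⁴ + 93x³ + 45x² − 54x.
Step 5: lead(24x⁴ + 93x³ + 45x² − 54x) ÷ lead(D) = 24x⁴ ÷ 3x = 8x³. Subtract (8x³)·D = 24x⁴ + 72x³. Remainder: 21x³ + 45x² − 54x.
Step 6: lead(21x³ + 45x² − 54x) ÷ lead(D) = 21x³ ÷ 3x = 7x². Subtract (7x²)·D = 21x³ + 63x². Remainder: −18x² − 54x.
Step 7: lead(−18x² − 54x) ÷ lead(D) = −18x² ÷ 3x = −6x. Subtract (−6x)·D = −18x² − 54x. Remainder: 0.

R = [0], so D(x) is a factor of P(x). yes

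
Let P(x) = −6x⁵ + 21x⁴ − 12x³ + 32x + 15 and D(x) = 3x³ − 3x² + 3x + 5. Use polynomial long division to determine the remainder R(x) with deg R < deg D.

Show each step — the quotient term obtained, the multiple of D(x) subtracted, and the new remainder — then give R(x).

R(x) = 4x² − 2x

Step 1: lead(−6x⁵ + 21x⁴ − 12x³ + 32x + 15) ÷ lead(D) = −6x⁵ ÷ 3x³ = −2x². Subtract (−2x²)·D = −6x⁵ + 6x⁴ − 6x³ − 10x². Remainder: 15x⁴ − 6x³ + 10x² + 32x + 15.
Step 2: lead(15x⁴ − 6x³ + 10x² + 32x + 15) ÷ lead(D) = 15x⁴ ÷ 3x³ = 5x. Subtract (5x)·D = 15x⁴ − 15x³ + 15x² + 25x. Remainder: 9x³ − 5x² + 7x + 15.
Step 3: lead(9x³ − 5x² + 7x + 15) ÷ lead(D) = 9x³ ÷ 3x³ = 3. Subtract (3)·D = 9x³ − 9x² + 9x + 15. Remainder: 4x² − 2x.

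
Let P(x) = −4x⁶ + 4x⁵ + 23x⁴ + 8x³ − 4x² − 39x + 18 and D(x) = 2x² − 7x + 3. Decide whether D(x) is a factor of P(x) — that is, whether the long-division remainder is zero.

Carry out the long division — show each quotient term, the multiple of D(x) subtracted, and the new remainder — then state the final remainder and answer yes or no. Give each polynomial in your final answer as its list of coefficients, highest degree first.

Step 1: lead(−4x⁶ + 4x⁵ + 23x⁴ + 8x³ − 4x² − 39x + 18) ÷ lead(D) = −4x⁶ ÷ 2x² = −2x⁴. Subtract (−2x⁴)·D = −4x⁶ + 14x⁵ − 6x⁴. Remainder: −10x⁵ + 29x⁴ + 8x³ − 4x² − 39x + 18.
Step 2: lead(−10x⁵ + 29x⁴ + 8x³ − 4x² − 39x + 18) ÷ lead(D) = −10x⁵ ÷ 2x² = −5x³. Subtract (−5x³)·D = −10x⁵ + 35x⁴ − 15x³. Remainder: −6x⁴ + 23x³ − 4x² − 39x + 18.
Step 3: lead(−6x⁴ + 23x³ − 4x² − 39x + 18) ÷ lead(D) = −6x⁴ ÷ 2x² = −3x². Subtract (−3x²)·D = −6x⁴ + 21x³ − 9x². Remainder: 2x³ + 5x² − 39x + 18.
Step 4: lead(2x³ + 5x² − 39x + 18) ÷ lead(D) = 2x³ ÷ 2x² = x. Subtract (x)·D = 2x³ − 7x² + 3x. Remainder: 12x² − 42x + 18.
Step 5: lead(12x² − 42x + 18) ÷ lead(D) = 12x² ÷ 2x² = 6. Subtract (6)·D = 12x² − 42x + 18. Remainder: 0.

R = [0], so D(x) is a factor of P(x). yes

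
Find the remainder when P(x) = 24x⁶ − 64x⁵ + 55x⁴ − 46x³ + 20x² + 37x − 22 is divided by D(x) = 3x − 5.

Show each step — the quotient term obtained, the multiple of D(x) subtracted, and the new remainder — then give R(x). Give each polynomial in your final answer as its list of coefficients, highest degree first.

R = [-2]

Step 1: lead(24x⁶ − 64x⁵ + 55x⁴ − 46x³ + 20x² + 37x − 22) ÷ lead(D) = 24x⁶ ÷ 3x = 8x⁵. Subtract (8x⁵)·D = 24x⁶ − 40x⁵. Remainder: −24x⁵ + 55x⁴ − 46x³ + 20x² + 37x − 22.
Step 2: lead(−24x⁵ + 55x⁴ − 46x³ + 20x² + 37x − 22) ÷ lead(D) = −24x⁵ ÷ 3x = −8x⁴. Subtract (−8x⁴)·D = −24x⁵ + 40x⁴. Remainder: 15x⁴ − 46x³ + 20x² + 37x − 22.
Step 3: lead(15x⁴ − 46x³ + 20x² + 37x − 22) ÷ lead(D) = 15x⁴ ÷ 3x = 5x³. Subtract (5x³)·D = 15x⁴ − 25x³. Remainder: −21x³ + 20x² + 37x − 22.
Step 4: lead(−21x³ + 20x² + 37x − 22) ÷ lead(D) = −21x³ ÷ 3x = −7x². Subtract (−7x²)·D = −21x³ + 35x². Remainder: −15x² + 37x − 22.
Step 5: lead(−15x² + 37x − 22) ÷ lead(D) = −15x² ÷ 3x = −5x. Subtract (−5x)·D = −15x² + 25x. Remainder: 12x − 22.
Step 6: lead(12x − 22) ÷ lead(D) = 12x ÷ 3x = 4. Subtract (4)·D = 12x − 20. Remainder: −2.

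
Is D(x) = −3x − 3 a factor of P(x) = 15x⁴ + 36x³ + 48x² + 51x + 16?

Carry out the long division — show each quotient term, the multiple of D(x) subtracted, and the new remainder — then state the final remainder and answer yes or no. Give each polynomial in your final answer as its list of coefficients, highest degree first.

Step 1: lead(15x⁴ + 36x³ + 48x² + 51x + 16) ÷ lead(D) = 15x⁴ ÷ −3x = −5x³. Subtract (−5x³)·D = 15x⁴ + 15x³. Remainder: 21x³ + 48x² + 51x + 16.
Step 2: lead(21x³ + 48x² + 51x + 16) ÷ lead(D) = 21x³ ÷ −3x = −7x². Subtract (−7x²)·D = 21x³ + 21x². Remainder: 27x² + 51x + 16.
Step 3: lead(27x² + 51x + 16) ÷ lead(D) = 27x² ÷ −3x = −9x. Subtract (−9x)·D = 27x² + 27x. Remainder: 24x + 16.
Step 4: lead(24x + 16) ÷ lead(D) = 24x ÷ −3x = −8. Subtract (−8)·D = 24x + 24. Remainder: −8.

R = [-8], so D(x) is not a factor of P(x). no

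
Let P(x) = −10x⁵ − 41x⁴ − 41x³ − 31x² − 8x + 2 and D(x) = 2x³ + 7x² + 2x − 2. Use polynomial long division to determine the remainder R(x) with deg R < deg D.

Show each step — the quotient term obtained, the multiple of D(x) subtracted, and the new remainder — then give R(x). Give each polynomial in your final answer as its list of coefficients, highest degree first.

Step 1: lead(−10x⁵ − 41x⁴ − 41x³ − 31x² − 8x + 2) ÷ lead(D) = −10x⁵ ÷ 2x³ = −5x². Subtract (−5x²)·D = −10x⁵ − 35x⁴ − 10x³ + 10x². Remainder: −6x⁴ − 31x³ − 41x² − 8x + 2.
Step 2: lead(−6x⁴ − 31x³ − 41x² − 8x + 2) ÷ lead(D) = −6x⁴ ÷ 2x³ = −3x. Subtract (−3x)·D = −6x⁴ − 21x³ − 6x² + 6x. Remainder: −10x³ − 35x² − 14x + 2.
Step 3: lead(−10x³ − 35x² − 14x + 2) ÷ lead(D) = −10x³ ÷ 2x³ = −5. Subtract (−5)·D = −10x³ − 35x² − 10x + 10. Remainder: −4x − 8.

R = [-4, -8]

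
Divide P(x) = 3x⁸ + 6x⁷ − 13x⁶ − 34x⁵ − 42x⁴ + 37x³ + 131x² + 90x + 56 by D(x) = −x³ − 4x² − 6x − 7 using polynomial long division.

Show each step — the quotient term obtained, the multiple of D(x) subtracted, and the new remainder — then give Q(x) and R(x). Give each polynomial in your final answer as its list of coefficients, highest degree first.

Step 1: lead(3x⁸ + 6x⁷ − 13x⁶ − 34x⁵ − 42x⁴ + 37x³ + 131x² + 90x + 56) ÷ lead(D) = 3x⁸ ÷ −x³ = −3x⁵. Subtract (−3x⁵)·D = 3x⁸ + 12x⁷ + 18x⁶ + 21x⁵. Remainder: −6x⁷ − 31x⁶ − 55x⁵ − 42x⁴ + 37x³ + 131x² + 90x + 56.
Step 2: lead(−6x⁷ − 31x⁶ − 55x⁵ − 42x⁴ + 37x³ + 131x² + 90x + 56) ÷ lead(D) = −6x⁷ ÷ −x³ = 6x⁴. Subtract (6x⁴)·D = −6x⁷ − 24x⁶ − 36x⁵ − 42x⁴. Remainder: −7x⁶ − 19x⁵ + 37x³ + 131x² + 90x + 56.
Step 3: lead(−7x⁶ − 19x⁵ + 37x³ + 131x² + 90x + 56) ÷ lead(D) = −7x⁶ ÷ −x³ = 7x³. Subtract (7x³)·D = −7x⁶ − 28x⁵ − 42x⁴ − 49x³. Remainder: 9x⁵ + 42x⁴ + 86x³ + 131x² + 90x + 56.
Step 4: lead(9x⁵ + 42x⁴ + 86x³ + 131x² + 90x + 56) ÷ lead(D) = 9x⁵ ÷ −x³ = −9x². Subtract (−9x²)·D = 9x⁵ + 36x⁴ + 54x³ + 63x². Remainder: 6x⁴ + 32x³ + 68x² + 90x + 56.
Step 5: lead(6x⁴ + 32x³ + 68x² + 90x + 56) ÷ lead(D) = 6x⁴ ÷ −x³ = −6x. Subtract (−6x)·D = 6x⁴ + 24x³ + 36x² + 42x. Remainder: 8x³ + 32x² + 48x + 56.
Step 6: lead(8x³ + 32x² + 48x + 56) ÷ lead(D) = 8x³ ÷ −x³ = −8. Subtract (−8)·D = 8x³ + 32x² + 48x + 56. Remainder: 0.

Q = [-3, 6, 7, -9, -6, -8]; R = [0]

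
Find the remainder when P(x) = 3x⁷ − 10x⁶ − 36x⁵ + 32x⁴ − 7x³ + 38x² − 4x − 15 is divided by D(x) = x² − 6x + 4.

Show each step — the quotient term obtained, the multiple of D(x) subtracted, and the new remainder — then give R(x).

R(x) = 1

Step 1: lead(3x⁷ − 10x⁶ − 36x⁵ + 32x⁴ − 7x³ + 38x² − 4x − 15) ÷ lead(D) = 3x⁷ ÷ x² = 3x⁵. Subtract (3x⁵)·D = 3x⁷ − 18x⁶ + 12x⁵. Remainder: 8x⁶ − 48x⁵ + 32x⁴ − 7x³ + 38x² − 4x − 15.
Step 2: lead(8x⁶ − 48x⁵ + 32x⁴ − 7x³ + 38x² − 4x − 15) ÷ lead(D) = 8x⁶ ÷ x² = 8x⁴. Subtract (8x⁴)·D = 8x⁶ − 48x⁵ + 32x⁴. Remainder: −7x³ + 38x² − 4x − 15.
Step 3: lead(−7x³ + 38x² − 4x − 15) ÷ lead(D) = −7x³ ÷ x² = −7x. Subtract (−7x)·D = −7x³ + 42x² − 28x. Remainder: −4x² + 24x − 15.
Step 4: lead(−4x² + 24x − 15) ÷ lead(D) = −4x² ÷ x² = −4. Subtract (−4)·D = −4x² + 24x − 16. Remainder: 1.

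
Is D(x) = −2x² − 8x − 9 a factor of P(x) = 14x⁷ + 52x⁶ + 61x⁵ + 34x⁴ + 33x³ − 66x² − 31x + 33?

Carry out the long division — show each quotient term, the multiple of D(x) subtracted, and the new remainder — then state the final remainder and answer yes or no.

R(x) = −3, so D(x) is not a factor of P(x). no

Step 1: lead(14x⁷ + 52x⁶ + 61x⁵ + 34x⁴ + 33x³ − 66x² − 31x + 33) ÷ lead(D) = 14x⁷ ÷ −2x² = −7x⁵. Subtract (−7x⁵)·D = 14x⁷ + 56x⁶ + 63x⁵. Remainder: −4x⁶ − 2x⁵ + 34x⁴ + 33x³ − 66x² − 31x + 33.
Step 2: lead(−4x⁶ − 2x⁵ + 34x⁴ + 33x³ − 66x² − 31x + 33) ÷ lead(D) = −4x⁶ ÷ −2x² = 2x⁴. Subtract (2x⁴)·D = −4x⁶ − 16x⁵ − 18x⁴. Remainder: 14x⁵ + 52x⁴ + 33x³ − 66x² − 31x + 33.
Step 3: lead(14x⁵ + 52x⁴ + 33x³ − 66x² − 31x + 33) ÷ lead(D) = 14x⁵ ÷ −2x² = −7x³. Subtract (−7x³)·D = 14x⁵ + 56x⁴ + 63x³. Remainder: −4x⁴ − 30x³ − 66x² − 31x + 33.
Step 4: lead(−4x⁴ − 30x³ − 66x² − 31x + 33) ÷ lead(D) = −4x⁴ ÷ −2x² = 2x². Subtract (2x²)·D = −4x⁴ − 16x³ − 18x². Remainder: −14x³ − 48x² − 31x + 33.
Step 5: lead(−14x³ − 48x² − 31x + 33) ÷ lead(D) = −14x³ ÷ −2x² = 7x. Subtract (7x)·D = −14x³ − 56x² − 63x. Remainder: 8x² + 32x + 33.
Step 6: lead(8x² + 32x + 33) ÷ lead(D) = 8x² ÷ −2x² = −4. Subtract (−4)·D = 8x² + 32x + 36. Remainder: −3.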